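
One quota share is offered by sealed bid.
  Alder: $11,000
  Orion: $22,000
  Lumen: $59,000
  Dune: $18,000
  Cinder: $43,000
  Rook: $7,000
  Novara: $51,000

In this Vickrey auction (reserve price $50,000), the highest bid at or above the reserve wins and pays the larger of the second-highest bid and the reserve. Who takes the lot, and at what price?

Bids in order: 59,000 (Lumen) > 51,000 (Novara) > 43,000 (Cinder) > 22,000 (Orion) > 18,000 (Dune) > 11,000 (Alder) > …
Lumen has the top bid at or above the reserve ($59,000).
max(second-highest $51,000, reserve $50,000) = $51,000; the reserve does not bind.

Lumen pays $51,000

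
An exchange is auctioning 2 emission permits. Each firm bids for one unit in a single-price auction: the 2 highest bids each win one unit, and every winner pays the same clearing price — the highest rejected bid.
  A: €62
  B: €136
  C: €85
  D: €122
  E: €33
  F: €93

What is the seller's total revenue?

Total revenue: €186

Bids ranked high→low: 136 (B), 122 (D), 93 (F), 85 (C), …
Winners (2 units): B, D.
Highest unsuccessful bid: €93 → clearing price.
Total revenue = 2 × €93 = €186.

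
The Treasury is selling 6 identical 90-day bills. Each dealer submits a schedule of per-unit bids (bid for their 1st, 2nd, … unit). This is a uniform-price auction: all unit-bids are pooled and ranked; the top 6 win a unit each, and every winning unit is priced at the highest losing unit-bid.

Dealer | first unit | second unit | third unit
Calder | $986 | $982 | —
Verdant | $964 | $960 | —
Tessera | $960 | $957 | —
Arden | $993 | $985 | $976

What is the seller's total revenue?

Total revenue: $5,760

All unit-bids, highest first — top 6: 993 (Arden-1), 986 (Calder-1), 985 (Arden-2), 982 (Calder-2), 976 (Arden-3), 964 (Verdant-1)
The (k+1)-th unit-bid is $960.
Allocation: Arden 3, Calder 2, Verdant 1. Every unit priced at $960.
Revenue = 6 × 960 = $5,760.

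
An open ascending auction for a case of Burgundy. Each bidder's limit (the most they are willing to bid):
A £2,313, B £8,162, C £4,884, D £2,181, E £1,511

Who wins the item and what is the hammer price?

Limits in order: 8,162 (B) > 4,884 (C) > 2,313 (A) > 2,181 (D) > 1,511 (E)
Bidding ends when C exits at £4,884; B takes it.

B wins at £4,884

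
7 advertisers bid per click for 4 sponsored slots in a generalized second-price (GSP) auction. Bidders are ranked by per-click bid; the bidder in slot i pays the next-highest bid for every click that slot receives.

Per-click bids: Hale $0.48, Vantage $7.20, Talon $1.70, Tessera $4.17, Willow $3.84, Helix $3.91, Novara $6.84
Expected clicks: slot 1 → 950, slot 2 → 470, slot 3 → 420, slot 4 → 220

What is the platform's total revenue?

Total revenue: $10944.90

Ranked by bid: $7.20 (Vantage) > $6.84 (Novara) > $4.17 (Tessera) > $3.91 (Helix) > $3.84 (Willow) > …
Slot 1: Vantage pays $6.84 × 950 = $6498.00
Slot 2: Novara pays $4.17 × 470 = $1959.90
Slot 3: Tessera pays $3.91 × 420 = $1642.20
Slot 4: Helix pays $3.84 × 220 = $844.80
Total = $10944.90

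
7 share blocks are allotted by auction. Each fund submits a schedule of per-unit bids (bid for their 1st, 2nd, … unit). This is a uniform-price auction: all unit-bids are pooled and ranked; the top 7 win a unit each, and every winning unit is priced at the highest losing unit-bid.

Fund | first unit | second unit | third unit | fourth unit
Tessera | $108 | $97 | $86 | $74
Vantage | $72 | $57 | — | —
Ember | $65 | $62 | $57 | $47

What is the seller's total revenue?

Merging the schedules and taking the best 7: 108 (Tessera-1), 97 (Tessera-2), 86 (Tessera-3), 74 (Tessera-4), 72 (Vantage-1), 65 (Ember-1), 62 (Ember-2)
The (k+1)-th unit-bid is $57.
Allocation: Ember 2, Tessera 4, Vantage 1. Every unit priced at $57.
Revenue = 7 × 57 = $399.

Total revenue: $399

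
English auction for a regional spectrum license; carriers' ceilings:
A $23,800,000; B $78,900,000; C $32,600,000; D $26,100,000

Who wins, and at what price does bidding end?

Rule: the price rises until one bidder remains; the winner pays the price at which the last rival dropped out.
Limits in order: 78,900,000 (B) > 32,600,000 (C) > 26,100,000 (D) > 23,800,000 (A)
Once the price passes $32,600,000, only B is left; the hammer falls at C's limit of $32,600,000.

B wins at $32,600,000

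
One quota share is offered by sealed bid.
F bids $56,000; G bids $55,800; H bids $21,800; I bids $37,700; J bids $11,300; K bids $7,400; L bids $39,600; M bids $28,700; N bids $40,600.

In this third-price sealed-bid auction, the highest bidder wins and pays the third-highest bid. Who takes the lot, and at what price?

Third-price sealed-bid auction: the highest bidder wins and pays the third-highest bid.
Bids ranked: 56,000 (F) > 55,800 (G) > 40,600 (N) > 39,600 (L) > 37,700 (I) > 28,700 (M) > …
F is highest; pays the third-highest bid, $40,600.

F pays $40,600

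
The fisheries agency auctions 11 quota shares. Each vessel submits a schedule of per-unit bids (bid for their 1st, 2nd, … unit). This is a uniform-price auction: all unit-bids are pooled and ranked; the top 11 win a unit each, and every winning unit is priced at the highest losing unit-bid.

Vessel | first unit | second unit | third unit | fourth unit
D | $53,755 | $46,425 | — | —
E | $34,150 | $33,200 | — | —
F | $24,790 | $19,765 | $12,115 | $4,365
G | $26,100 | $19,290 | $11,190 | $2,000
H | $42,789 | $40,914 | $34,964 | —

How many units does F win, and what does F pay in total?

F: 2 units, pays $24,230

All unit-bids, highest first — top 11: 53,755 (D-1), 46,425 (D-2), 42,789 (H-1), 40,914 (H-2), 34,964 (H-3), 34,150 (E-1), 33,200 (E-2), 26,100 (G-1), 24,790 (F-1), 19,765 (F-2), 19,290 (G-2)
The (k+1)-th unit-bid is $12,115.
F wins 2 unit(s) at $12,115 each.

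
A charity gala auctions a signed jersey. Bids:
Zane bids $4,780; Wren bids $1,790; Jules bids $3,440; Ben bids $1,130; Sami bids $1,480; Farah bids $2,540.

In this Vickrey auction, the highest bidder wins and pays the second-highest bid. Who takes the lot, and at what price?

Zane pays $3,440

Bids in order: 4,780 (Zane) > 3,440 (Jules) > 2,540 (Farah) > 1,790 (Wren) > 1,480 (Sami) > 1,130 (Ben)
Zane wins with the highest bid; price is set by the runner-up at $3,440.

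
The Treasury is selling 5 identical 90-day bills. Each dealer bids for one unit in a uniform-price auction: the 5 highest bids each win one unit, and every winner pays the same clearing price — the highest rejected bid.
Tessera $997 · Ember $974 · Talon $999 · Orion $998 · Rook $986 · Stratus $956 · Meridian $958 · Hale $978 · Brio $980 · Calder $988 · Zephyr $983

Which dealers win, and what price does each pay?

Talon, Orion, Tessera, Calder, Rook; each pays $983

Bids ranked high→low: 999 (Talon), 998 (Orion), 997 (Tessera), 988 (Calder), 986 (Rook), 983 (Zephyr), 980 (Brio), …
Winners (5 units): Talon, Orion, Tessera, Calder, Rook.
Highest unsuccessful bid: $983 → clearing price.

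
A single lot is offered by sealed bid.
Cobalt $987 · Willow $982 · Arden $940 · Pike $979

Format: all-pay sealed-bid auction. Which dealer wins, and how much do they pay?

Cobalt pays $987

All-pay sealed-bid auction: the highest bidder wins the item, but every bidder pays their own bid.
Sorting bids: 987 (Cobalt) > 982 (Willow) > 979 (Pike) > 940 (Arden)
Cobalt is highest and takes the item; every bidder forfeits their bid.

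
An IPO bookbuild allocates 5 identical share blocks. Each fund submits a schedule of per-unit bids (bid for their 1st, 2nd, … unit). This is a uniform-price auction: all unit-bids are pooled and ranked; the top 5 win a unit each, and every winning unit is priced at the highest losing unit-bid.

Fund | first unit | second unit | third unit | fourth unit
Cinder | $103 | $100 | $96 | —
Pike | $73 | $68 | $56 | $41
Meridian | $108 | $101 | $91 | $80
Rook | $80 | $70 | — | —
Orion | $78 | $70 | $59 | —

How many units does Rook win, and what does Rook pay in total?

Rook: 0 units, pays $0

All unit-bids, highest first — top 5: 108 (Meridian-1), 103 (Cinder-1), 101 (Meridian-2), 100 (Cinder-2), 96 (Cinder-3)
Highest rejected unit-bid = $91.
Rook wins 0 unit(s) at $91 each.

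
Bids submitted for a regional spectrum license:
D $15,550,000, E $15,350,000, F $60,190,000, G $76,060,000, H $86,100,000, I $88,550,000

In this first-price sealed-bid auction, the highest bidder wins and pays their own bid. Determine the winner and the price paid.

I pays $88,550,000

Bids in order: 88,550,000 (I) > 86,100,000 (H) > 76,060,000 (G) > 60,190,000 (F) > 15,550,000 (D) > 15,350,000 (E)
First-price: I pays what they bid, $88,550,000.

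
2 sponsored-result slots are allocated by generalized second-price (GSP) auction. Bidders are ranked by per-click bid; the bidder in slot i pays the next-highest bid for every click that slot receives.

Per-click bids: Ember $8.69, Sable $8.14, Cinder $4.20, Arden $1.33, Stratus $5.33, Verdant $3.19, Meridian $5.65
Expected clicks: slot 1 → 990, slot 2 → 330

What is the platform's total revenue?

Ranked by bid: $8.69 (Ember) > $8.14 (Sable) > $5.65 (Meridian) > …
Slot 1: Ember pays $8.14 × 990 = $8058.60
Slot 2: Sable pays $5.65 × 330 = $1864.50
Total = $9923.10

Total revenue: $9923.10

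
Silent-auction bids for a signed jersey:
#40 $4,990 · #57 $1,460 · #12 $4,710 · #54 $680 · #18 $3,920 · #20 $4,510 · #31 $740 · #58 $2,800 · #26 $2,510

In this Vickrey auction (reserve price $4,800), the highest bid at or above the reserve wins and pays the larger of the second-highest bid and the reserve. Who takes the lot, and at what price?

#40 pays $4,800

Rule: the highest bid at or above the reserve wins and pays the larger of the second-highest bid and the reserve.
Bids ranked: 4,990 (#40) > 4,710 (#12) > 4,510 (#20) > 3,920 (#18) > 2,800 (#58) > 2,510 (#26) > …
#40 has the top bid at or above the reserve ($4,990).
Second-highest bid $4,710 is below the reserve $4,800, so the reserve binds → payment $4,800.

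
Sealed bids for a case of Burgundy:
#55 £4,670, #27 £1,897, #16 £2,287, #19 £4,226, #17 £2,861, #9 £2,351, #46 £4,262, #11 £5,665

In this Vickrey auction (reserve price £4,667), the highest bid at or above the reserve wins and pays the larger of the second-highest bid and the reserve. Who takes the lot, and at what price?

Sorting bids: 5,665 (#11) > 4,670 (#55) > 4,262 (#46) > 4,226 (#19) > 2,861 (#17) > 2,351 (#9) > …
#11 has the top bid at or above the reserve (£5,665).
max(second-highest £4,670, reserve £4,667) = £4,670; the reserve does not bind.

#11 pays £4,670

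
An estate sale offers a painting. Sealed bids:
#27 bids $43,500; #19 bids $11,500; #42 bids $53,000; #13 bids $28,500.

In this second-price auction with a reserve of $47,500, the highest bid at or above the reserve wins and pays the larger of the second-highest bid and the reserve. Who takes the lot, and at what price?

#42 pays $47,500

Second-price auction with a reserve of $47,500: the highest bid at or above the reserve wins and pays the larger of the second-highest bid and the reserve.
Sorting bids: 53,000 (#42) > 43,500 (#27) > 28,500 (#13) > 11,500 (#19)
Highest eligible bid: #42 at $53,000.
max(second-highest $43,500, reserve $47,500) = $47,500.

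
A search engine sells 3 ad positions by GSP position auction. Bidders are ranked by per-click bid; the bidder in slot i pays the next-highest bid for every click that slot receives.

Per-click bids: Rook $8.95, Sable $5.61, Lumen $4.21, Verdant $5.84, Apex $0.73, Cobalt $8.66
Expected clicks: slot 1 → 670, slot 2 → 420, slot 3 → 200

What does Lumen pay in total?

Per-click bids in order: $8.95 (Rook) > $8.66 (Cobalt) > $5.84 (Verdant) > $5.61 (Sable) > …
Lumen ranks below slot 3 → no slot, pays nothing.

Lumen pays $0.00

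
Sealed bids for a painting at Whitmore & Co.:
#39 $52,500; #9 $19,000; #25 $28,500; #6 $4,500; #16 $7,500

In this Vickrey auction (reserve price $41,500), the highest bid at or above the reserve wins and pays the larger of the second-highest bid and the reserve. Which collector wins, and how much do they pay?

#39 pays $41,500

Bids ranked: 52,500 (#39) > 28,500 (#25) > 19,000 (#9) > 7,500 (#16) > 4,500 (#6)
Highest eligible bid: #39 at $52,500.
max(second-highest $28,500, reserve $41,500) = $41,500.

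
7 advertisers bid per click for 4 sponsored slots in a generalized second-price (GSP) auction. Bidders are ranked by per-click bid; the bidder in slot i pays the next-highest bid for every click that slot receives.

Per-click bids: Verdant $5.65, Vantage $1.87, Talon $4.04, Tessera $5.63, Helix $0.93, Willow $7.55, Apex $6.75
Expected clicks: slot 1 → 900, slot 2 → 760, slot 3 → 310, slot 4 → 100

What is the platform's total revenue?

Per-click bids in order: $7.55 (Willow) > $6.75 (Apex) > $5.65 (Verdant) > $5.63 (Tessera) > $4.04 (Talon) > …
Slot 1: Willow pays $6.75 × 900 = $6075.00
Slot 2: Apex pays $5.65 × 760 = $4294.00
Slot 3: Verdant pays $5.63 × 310 = $1745.30
Slot 4: Tessera pays $4.04 × 100 = $404.00
Total = $12518.30

Total revenue: $12518.30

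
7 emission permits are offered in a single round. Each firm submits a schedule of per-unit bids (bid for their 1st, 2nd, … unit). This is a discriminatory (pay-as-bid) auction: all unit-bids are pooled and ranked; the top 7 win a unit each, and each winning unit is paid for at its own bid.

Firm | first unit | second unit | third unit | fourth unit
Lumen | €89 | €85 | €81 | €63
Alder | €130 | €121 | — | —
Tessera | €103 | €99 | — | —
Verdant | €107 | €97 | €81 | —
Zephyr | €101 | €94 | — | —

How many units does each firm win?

Pooled unit-bids ranked (top 7): 130 (Alder-1), 121 (Alder-2), 107 (Verdant-1), 103 (Tessera-1), 101 (Zephyr-1), 99 (Tessera-2), 97 (Verdant-2)
Next rejected bid: €94 (not a price — pay-as-bid).
Allocation: Alder 2, Tessera 2, Verdant 2, Zephyr 1.

Alder 2, Tessera 2, Verdant 2, Zephyr 1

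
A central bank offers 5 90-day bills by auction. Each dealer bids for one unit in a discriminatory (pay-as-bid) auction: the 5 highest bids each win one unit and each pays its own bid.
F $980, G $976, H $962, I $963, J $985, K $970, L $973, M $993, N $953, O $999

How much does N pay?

N pays $0

Sorting: 999 (O), 993 (M), 985 (J), 980 (F), 976 (G), 973 (L), 970 (K), …
Winners (5 units): O, M, J, F, G.
N does not win → $0.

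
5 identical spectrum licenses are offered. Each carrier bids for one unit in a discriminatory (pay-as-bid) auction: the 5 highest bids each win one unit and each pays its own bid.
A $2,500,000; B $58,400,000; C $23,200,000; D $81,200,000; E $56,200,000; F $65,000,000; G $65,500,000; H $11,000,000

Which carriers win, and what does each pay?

D $81,200,000, G $65,500,000, F $65,000,000, B $58,400,000, E $56,200,000

Ordering the bids: 81,200,000 (D), 65,500,000 (G), 65,000,000 (F), 58,400,000 (B), 56,200,000 (E), 23,200,000 (C), 11,000,000 (H), …
The 5 highest are D, G, F, B, E.
Each winner pays its own bid: D $81,200,000, G $65,500,000, F $65,000,000, B $58,400,000, E $56,200,000.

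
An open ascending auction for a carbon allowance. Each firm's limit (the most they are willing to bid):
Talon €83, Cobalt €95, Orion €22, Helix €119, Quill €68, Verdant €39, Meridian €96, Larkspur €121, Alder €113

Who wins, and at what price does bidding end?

Larkspur wins at €119

Limits ranked: 121 (Larkspur) > 119 (Helix) > 113 (Alder) > 96 (Meridian) > 95 (Cobalt) > 83 (Talon) > …
Helix is the last rival to drop out, at €119; Larkspur remains and wins at that price.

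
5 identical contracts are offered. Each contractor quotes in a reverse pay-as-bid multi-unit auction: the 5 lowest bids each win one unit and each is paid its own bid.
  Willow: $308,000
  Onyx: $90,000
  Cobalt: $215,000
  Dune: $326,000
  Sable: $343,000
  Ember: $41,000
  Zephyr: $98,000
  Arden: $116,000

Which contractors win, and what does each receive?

Ordering the bids: 41,000 (Ember), 90,000 (Onyx), 98,000 (Zephyr), 116,000 (Arden), 215,000 (Cobalt), 308,000 (Willow), 326,000 (Dune), …
Winners (5 units): Ember, Onyx, Zephyr, Arden, Cobalt.
Each winner is paid its own bid: Ember $41,000, Onyx $90,000, Zephyr $98,000, Arden $116,000, Cobalt $215,000.

Ember $41,000, Onyx $90,000, Zephyr $98,000, Arden $116,000, Cobalt $215,000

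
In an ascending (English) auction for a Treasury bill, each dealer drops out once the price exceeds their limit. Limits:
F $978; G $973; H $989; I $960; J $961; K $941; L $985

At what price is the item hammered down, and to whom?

Limits ranked: 989 (H) > 985 (L) > 978 (F) > 973 (G) > 961 (J) > 960 (I) > …
Once the price passes $985, only H is left; the hammer falls at L's limit of $985.

H wins at $985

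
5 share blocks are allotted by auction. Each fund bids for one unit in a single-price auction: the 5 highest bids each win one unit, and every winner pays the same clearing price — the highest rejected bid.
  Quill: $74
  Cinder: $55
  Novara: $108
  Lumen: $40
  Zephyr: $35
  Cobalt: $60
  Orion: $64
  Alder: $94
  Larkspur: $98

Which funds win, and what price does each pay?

Novara, Larkspur, Alder, Quill, Orion; each pays $60

Sorting: 108 (Novara), 98 (Larkspur), 94 (Alder), 74 (Quill), 64 (Orion), 60 (Cobalt), 55 (Cinder), …
Winners (5 units): Novara, Larkspur, Alder, Quill, Orion.
Highest unsuccessful bid: $60 → clearing price.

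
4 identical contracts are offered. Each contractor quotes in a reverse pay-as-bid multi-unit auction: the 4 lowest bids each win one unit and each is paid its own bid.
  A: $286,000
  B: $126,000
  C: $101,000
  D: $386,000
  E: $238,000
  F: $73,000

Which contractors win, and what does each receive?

F $73,000, C $101,000, B $126,000, E $238,000

Sorting: 73,000 (F), 101,000 (C), 126,000 (B), 238,000 (E), 286,000 (A), 386,000 (D)
The 4 lowest are F, C, B, E.
Each winner is paid its own bid: F $73,000, C $101,000, B $126,000, E $238,000.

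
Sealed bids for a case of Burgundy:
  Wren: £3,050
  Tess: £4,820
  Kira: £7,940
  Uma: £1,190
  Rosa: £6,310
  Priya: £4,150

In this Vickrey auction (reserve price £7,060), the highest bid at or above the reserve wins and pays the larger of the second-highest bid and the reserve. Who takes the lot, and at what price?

Bids in order: 7,940 (Kira) > 6,310 (Rosa) > 4,820 (Tess) > 4,150 (Priya) > 3,050 (Wren) > 1,190 (Uma)
Kira has the top bid at or above the reserve (£7,940).
max(second-highest £6,310, reserve £7,060) = £7,060.

Kira pays £7,060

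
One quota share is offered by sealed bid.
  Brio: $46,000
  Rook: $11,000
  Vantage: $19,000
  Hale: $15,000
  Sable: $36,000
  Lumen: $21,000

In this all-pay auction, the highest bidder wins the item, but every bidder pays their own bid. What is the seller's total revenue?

Bids in order: 46,000 (Brio) > 36,000 (Sable) > 21,000 (Lumen) > 19,000 (Vantage) > 15,000 (Hale) > 11,000 (Rook)
Every bidder forfeits their bid regardless of winning.
Revenue = 46,000 + 11,000 + 19,000 + 15,000 + 36,000 + 21,000 = $148,000.

Total revenue: $148,000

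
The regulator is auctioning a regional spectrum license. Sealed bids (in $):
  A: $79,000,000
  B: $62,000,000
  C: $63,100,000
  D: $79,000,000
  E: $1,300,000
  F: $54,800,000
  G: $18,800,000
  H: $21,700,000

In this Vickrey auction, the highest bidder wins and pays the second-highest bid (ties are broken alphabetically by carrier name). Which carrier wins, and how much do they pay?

A pays $79,000,000

Rule: the highest bidder wins and pays the second-highest bid.
Sorting bids: 79,000,000 (A) > 79,000,000 (D) > 63,100,000 (C) > 62,000,000 (B) > 54,800,000 (F) > 21,700,000 (H) > …
A and D tie at $79,000,000; tie-break gives it to A.
A is highest; pays the second-highest bid, $79,000,000.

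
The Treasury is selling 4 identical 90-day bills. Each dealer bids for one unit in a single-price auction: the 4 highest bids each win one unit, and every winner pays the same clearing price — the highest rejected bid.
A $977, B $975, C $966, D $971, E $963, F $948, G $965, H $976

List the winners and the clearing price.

A, H, B, D; each pays $966

Sorting: 977 (A), 976 (H), 975 (B), 971 (D), 966 (C), 965 (G), …
Winners (4 units): A, H, B, D.
First losing bid is C's $966, which sets the uniform price.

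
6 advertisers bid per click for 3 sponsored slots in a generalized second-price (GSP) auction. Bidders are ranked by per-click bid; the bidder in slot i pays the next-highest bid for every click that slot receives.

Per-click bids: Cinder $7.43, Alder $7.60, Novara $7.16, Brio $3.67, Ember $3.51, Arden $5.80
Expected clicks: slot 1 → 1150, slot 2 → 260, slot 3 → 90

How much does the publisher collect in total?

Total revenue: $10928.10

Ranked by bid: $7.60 (Alder) > $7.43 (Cinder) > $7.16 (Novara) > $5.80 (Arden) > …
Slot 1: Alder pays $7.43 × 1150 = $8544.50
Slot 2: Cinder pays $7.16 × 260 = $1861.60
Slot 3: Novara pays $5.80 × 90 = $522.00
Total = $10928.10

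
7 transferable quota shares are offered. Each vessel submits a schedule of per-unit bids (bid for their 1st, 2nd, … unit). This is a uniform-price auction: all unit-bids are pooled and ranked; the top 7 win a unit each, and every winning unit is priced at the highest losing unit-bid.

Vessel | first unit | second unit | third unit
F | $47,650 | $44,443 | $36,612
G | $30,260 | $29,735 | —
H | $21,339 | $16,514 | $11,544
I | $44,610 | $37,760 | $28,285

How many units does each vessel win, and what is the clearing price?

F 3, G 2, I 2; clearing price $28,285

Merging the schedules and taking the best 7: 47,650 (F-1), 44,610 (I-1), 44,443 (F-2), 37,760 (I-2), 36,612 (F-3), 30,260 (G-1), 29,735 (G-2)
Highest rejected unit-bid = $28,285.
Allocation: F 3, G 2, I 2.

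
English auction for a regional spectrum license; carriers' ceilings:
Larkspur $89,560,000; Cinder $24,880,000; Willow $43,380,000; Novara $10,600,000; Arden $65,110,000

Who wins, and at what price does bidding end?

Larkspur wins at $65,110,000

Sorting limits: 89,560,000 (Larkspur) > 65,110,000 (Arden) > 43,380,000 (Willow) > 24,880,000 (Cinder) > 10,600,000 (Novara)
Once the price passes $65,110,000, only Larkspur is left; the hammer falls at Arden's limit of $65,110,000.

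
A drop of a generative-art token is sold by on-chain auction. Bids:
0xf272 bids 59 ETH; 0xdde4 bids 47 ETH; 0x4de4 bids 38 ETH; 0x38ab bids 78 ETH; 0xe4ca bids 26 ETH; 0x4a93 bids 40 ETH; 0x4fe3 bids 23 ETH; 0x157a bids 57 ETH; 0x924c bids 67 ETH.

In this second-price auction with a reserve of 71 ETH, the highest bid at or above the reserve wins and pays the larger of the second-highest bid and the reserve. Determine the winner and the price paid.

Second-price auction with a reserve of 71 ETH: the highest bid at or above the reserve wins and pays the larger of the second-highest bid and the reserve.
Bids ranked: 78 (0x38ab) > 67 (0x924c) > 59 (0xf272) > 57 (0x157a) > 47 (0xdde4) > 40 (0x4a93) > …
0x38ab has the top bid at or above the reserve (78 ETH).
Second-highest bid 67 ETH is below the reserve 71 ETH, so the reserve binds → payment 71 ETH.

0x38ab pays 71 ETH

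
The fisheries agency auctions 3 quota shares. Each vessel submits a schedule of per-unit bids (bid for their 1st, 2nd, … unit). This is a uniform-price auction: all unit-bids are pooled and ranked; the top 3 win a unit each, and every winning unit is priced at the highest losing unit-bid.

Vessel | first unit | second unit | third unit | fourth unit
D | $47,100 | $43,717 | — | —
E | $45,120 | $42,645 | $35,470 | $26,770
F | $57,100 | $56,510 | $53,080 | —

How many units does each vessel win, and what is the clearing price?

Merging the schedules and taking the best 3: 57,100 (F-1), 56,510 (F-2), 53,080 (F-3)
Highest rejected unit-bid = $47,100.
Allocation: F 3.

F 3; clearing price $47,100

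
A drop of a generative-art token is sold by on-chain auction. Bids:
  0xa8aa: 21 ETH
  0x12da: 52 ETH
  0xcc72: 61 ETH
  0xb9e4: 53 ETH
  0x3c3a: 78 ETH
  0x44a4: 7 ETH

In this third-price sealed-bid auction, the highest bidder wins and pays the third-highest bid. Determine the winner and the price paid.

Third-price sealed-bid auction: the highest bidder wins and pays the third-highest bid.
Bids ranked: 78 (0x3c3a) > 61 (0xcc72) > 53 (0xb9e4) > 52 (0x12da) > 21 (0xa8aa) > 7 (0x44a4)
0x3c3a is highest; pays the third-highest bid, 53 ETH.

0x3c3a pays 53 ETH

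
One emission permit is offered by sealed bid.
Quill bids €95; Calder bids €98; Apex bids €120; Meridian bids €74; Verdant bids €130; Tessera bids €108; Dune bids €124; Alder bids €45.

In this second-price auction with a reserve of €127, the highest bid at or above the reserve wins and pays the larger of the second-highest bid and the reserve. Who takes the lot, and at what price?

Bids in order: 130 (Verdant) > 124 (Dune) > 120 (Apex) > 108 (Tessera) > 98 (Calder) > 95 (Quill) > …
Verdant has the top bid at or above the reserve (€130).
Second-highest bid €124 is below the reserve €127, so the reserve binds → payment €127.

Verdant pays €127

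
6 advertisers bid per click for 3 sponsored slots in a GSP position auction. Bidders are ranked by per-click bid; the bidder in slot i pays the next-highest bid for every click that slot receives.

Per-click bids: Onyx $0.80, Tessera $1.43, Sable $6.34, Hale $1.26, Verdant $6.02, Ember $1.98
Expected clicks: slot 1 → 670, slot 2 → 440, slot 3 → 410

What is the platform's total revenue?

Total revenue: $5490.90

Sorting advertisers: $6.34 (Sable) > $6.02 (Verdant) > $1.98 (Ember) > $1.43 (Tessera) > …
Slot 1: Sable pays $6.02 × 670 = $4033.40
Slot 2: Verdant pays $1.98 × 440 = $871.20
Slot 3: Ember pays $1.43 × 410 = $586.30
Total = $5490.90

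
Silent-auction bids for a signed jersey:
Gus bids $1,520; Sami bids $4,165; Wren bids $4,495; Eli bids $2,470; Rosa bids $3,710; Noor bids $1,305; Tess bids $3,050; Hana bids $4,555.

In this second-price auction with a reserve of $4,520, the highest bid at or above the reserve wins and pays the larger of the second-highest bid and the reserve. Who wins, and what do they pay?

Sorting bids: 4,555 (Hana) > 4,495 (Wren) > 4,165 (Sami) > 3,710 (Rosa) > 3,050 (Tess) > 2,470 (Eli) > …
Highest eligible bid: Hana at $4,555.
max(second-highest $4,495, reserve $4,520) = $4,520.

Hana pays $4,520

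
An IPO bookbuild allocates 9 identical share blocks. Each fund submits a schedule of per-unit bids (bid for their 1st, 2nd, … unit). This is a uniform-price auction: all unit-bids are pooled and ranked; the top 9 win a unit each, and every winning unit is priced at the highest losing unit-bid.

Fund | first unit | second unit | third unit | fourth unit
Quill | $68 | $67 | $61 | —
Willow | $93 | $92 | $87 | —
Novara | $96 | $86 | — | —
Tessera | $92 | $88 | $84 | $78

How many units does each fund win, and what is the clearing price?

Novara 2, Tessera 4, Willow 3; clearing price $68

Merging the schedules and taking the best 9: 96 (Novara-1), 93 (Willow-1), 92 (Willow-2), 92 (Tessera-1), 88 (Tessera-2), 87 (Willow-3), 86 (Novara-2), 84 (Tessera-3), 78 (Tessera-4)
First bid not allocated: $68.
Allocation: Novara 2, Tessera 4, Willow 3.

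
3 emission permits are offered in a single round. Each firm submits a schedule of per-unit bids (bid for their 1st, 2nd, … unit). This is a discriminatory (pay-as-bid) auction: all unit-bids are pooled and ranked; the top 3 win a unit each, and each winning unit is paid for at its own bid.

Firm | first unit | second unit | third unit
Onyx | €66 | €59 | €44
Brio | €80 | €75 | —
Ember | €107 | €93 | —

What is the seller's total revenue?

Pooled unit-bids ranked (top 3): 107 (Ember-1), 93 (Ember-2), 80 (Brio-1)
Next rejected bid: €75 (not a price — pay-as-bid).
Each winning unit pays its own bid.
Revenue = 107 + 93 + 80 = €280.

Total revenue: €280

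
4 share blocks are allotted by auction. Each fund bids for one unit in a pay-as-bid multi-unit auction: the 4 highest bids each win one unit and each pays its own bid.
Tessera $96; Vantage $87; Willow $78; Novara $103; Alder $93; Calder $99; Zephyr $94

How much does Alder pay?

Sorting: 103 (Novara), 99 (Calder), 96 (Tessera), 94 (Zephyr), 93 (Alder), 87 (Vantage), …
Winners (4 units): Novara, Calder, Tessera, Zephyr.
Alder does not win → $0.

Alder pays $0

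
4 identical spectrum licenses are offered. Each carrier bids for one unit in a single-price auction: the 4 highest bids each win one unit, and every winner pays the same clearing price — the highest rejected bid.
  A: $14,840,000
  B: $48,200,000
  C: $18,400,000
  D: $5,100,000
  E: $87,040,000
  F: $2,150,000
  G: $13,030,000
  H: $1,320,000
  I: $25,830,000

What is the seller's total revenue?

Total revenue: $59,360,000

Ordering the bids: 87,040,000 (E), 48,200,000 (B), 25,830,000 (I), 18,400,000 (C), 14,840,000 (A), 13,030,000 (G), …
The 4 highest are E, B, I, C.
First losing bid is A's $14,840,000, which sets the uniform price.
Total revenue = 4 × $14,840,000 = $59,360,000.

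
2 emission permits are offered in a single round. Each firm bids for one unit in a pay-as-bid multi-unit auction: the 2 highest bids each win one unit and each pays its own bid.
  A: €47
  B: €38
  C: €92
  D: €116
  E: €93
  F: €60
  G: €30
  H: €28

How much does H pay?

H pays €0

Ordering the bids: 116 (D), 93 (E), 92 (C), 60 (F), …
The 2 highest are D, E.
H does not win → €0.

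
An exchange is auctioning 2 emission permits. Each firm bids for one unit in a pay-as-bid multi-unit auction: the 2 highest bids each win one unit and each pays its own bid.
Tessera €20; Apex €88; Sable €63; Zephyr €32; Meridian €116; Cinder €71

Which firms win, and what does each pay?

Meridian €116, Apex €88

Sorting: 116 (Meridian), 88 (Apex), 71 (Cinder), 63 (Sable), …
Winners (2 units): Meridian, Apex.
Each winner pays its own bid: Meridian €116, Apex €88.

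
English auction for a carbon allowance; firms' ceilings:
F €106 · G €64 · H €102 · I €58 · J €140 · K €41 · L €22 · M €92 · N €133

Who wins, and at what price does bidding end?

Limits in order: 140 (J) > 133 (N) > 106 (F) > 102 (H) > 92 (M) > 64 (G) > …
N is the last rival to drop out, at €133; J remains and wins at that price.

J wins at €133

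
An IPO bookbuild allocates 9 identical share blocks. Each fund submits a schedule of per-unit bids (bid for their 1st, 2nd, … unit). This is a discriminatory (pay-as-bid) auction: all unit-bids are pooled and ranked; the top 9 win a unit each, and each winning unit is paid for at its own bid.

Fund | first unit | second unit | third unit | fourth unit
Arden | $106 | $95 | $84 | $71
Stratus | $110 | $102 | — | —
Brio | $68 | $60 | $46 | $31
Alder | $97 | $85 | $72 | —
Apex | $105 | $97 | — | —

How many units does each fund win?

Alder 2, Apex 2, Arden 3, Stratus 2

Merging the schedules and taking the best 9: 110 (Stratus-1), 106 (Arden-1), 105 (Apex-1), 102 (Stratus-2), 97 (Alder-1), 97 (Apex-2), 95 (Arden-2), 85 (Alder-2), 84 (Arden-3)
Next rejected bid: $72 (not a price — pay-as-bid).
Allocation: Alder 2, Apex 2, Arden 3, Stratus 2.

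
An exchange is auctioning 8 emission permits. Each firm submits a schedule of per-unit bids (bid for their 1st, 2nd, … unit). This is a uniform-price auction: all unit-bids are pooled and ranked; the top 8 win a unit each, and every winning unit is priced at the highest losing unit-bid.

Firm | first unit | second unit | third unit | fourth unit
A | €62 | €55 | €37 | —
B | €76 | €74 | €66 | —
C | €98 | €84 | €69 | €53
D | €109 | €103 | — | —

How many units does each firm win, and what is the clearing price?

B 3, C 3, D 2; clearing price €62

All unit-bids, highest first — top 8: 109 (D-1), 103 (D-2), 98 (C-1), 84 (C-2), 76 (B-1), 74 (B-2), 69 (C-3), 66 (B-3)
First bid not allocated: €62.
Allocation: B 3, C 3, D 2.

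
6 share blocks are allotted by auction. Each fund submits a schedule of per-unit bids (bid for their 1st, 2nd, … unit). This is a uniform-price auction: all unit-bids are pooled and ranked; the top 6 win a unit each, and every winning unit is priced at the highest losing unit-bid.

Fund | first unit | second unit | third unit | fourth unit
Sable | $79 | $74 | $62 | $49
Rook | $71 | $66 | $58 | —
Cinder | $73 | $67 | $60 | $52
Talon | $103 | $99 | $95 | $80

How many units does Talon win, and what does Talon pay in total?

Talon: 4 units, pays $292

Pooled unit-bids ranked (top 6): 103 (Talon-1), 99 (Talon-2), 95 (Talon-3), 80 (Talon-4), 79 (Sable-1), 74 (Sable-2)
First bid not allocated: $73.
Talon wins 4 unit(s) at $73 each.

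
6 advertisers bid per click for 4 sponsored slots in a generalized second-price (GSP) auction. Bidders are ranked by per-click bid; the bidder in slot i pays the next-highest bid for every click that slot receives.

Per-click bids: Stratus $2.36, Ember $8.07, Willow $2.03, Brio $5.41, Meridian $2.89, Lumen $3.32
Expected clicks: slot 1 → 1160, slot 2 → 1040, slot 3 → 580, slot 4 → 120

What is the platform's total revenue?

Per-click bids in order: $8.07 (Ember) > $5.41 (Brio) > $3.32 (Lumen) > $2.89 (Meridian) > $2.36 (Stratus) > …
Slot 1: Ember pays $5.41 × 1160 = $6275.60
Slot 2: Brio pays $3.32 × 1040 = $3452.80
Slot 3: Lumen pays $2.89 × 580 = $1676.20
Slot 4: Meridian pays $2.36 × 120 = $283.20
Total = $11687.80

Total revenue: $11687.80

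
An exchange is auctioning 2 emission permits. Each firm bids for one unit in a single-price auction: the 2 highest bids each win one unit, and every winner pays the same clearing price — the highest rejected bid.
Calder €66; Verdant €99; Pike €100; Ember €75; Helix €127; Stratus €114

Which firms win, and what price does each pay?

Helix, Stratus; each pays €100

Ordering the bids: 127 (Helix), 114 (Stratus), 100 (Pike), 99 (Verdant), …
Winners (2 units): Helix, Stratus.
Highest unsuccessful bid: €100 → clearing price.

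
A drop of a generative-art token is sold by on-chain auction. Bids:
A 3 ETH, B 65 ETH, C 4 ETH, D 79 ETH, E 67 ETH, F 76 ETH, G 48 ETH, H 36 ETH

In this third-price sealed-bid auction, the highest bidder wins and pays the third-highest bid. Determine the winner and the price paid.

D pays 67 ETH

Sorting bids: 79 (D) > 76 (F) > 67 (E) > 65 (B) > 48 (G) > 36 (H) > …
D wins; payment is bid #3 in the ranking = 67 ETH.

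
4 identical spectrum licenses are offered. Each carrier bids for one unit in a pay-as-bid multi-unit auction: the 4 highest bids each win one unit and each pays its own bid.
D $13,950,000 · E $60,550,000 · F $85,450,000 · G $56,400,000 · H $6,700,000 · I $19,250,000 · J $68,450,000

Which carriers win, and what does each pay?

Ordering the bids: 85,450,000 (F), 68,450,000 (J), 60,550,000 (E), 56,400,000 (G), 19,250,000 (I), 13,950,000 (D), …
The 4 highest are F, J, E, G.
Each winner pays its own bid: F $85,450,000, J $68,450,000, E $60,550,000, G $56,400,000.

F $85,450,000, J $68,450,000, E $60,550,000, G $56,400,000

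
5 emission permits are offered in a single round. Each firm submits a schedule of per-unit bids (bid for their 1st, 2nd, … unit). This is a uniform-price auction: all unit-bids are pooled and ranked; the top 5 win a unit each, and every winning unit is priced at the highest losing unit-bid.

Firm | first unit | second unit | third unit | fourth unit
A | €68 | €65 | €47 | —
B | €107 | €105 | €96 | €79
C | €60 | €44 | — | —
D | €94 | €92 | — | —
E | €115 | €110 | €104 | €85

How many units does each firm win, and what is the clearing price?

B 2, E 3; clearing price €96

Merging the schedules and taking the best 5: 115 (E-1), 110 (E-2), 107 (B-1), 105 (B-2), 104 (E-3)
First bid not allocated: €96.
Allocation: B 2, E 3.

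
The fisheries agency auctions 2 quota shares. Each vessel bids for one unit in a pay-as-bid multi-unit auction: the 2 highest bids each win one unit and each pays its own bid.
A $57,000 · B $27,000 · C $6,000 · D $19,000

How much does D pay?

D pays $0

Bids ranked high→low: 57,000 (A), 27,000 (B), 19,000 (D), 6,000 (C)
Top 2: A, B.
D does not win → $0.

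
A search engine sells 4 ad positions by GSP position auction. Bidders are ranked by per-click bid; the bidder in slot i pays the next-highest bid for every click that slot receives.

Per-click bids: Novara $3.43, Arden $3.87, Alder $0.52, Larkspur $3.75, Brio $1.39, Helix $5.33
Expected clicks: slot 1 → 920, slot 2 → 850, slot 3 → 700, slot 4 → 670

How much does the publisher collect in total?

Ranked by bid: $5.33 (Helix) > $3.87 (Arden) > $3.75 (Larkspur) > $3.43 (Novara) > $1.39 (Brio) > …
Slot 1: Helix pays $3.87 × 920 = $3560.40
Slot 2: Arden pays $3.75 × 850 = $3187.50
Slot 3: Larkspur pays $3.43 × 700 = $2401.00
Slot 4: Novara pays $1.39 × 670 = $931.30
Total = $10080.20

Total revenue: $10080.20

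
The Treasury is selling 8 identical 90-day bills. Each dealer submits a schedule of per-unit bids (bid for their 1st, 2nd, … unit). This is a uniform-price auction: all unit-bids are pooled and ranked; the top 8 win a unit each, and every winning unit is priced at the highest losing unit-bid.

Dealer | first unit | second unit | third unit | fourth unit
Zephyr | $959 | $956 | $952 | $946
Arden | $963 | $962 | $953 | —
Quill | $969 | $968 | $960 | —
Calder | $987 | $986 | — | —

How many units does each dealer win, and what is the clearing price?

Merging the schedules and taking the best 8: 987 (Calder-1), 986 (Calder-2), 969 (Quill-1), 968 (Quill-2), 963 (Arden-1), 962 (Arden-2), 960 (Quill-3), 959 (Zephyr-1)
Highest rejected unit-bid = $956.
Allocation: Arden 2, Calder 2, Quill 3, Zephyr 1.

Arden 2, Calder 2, Quill 3, Zephyr 1; clearing price $956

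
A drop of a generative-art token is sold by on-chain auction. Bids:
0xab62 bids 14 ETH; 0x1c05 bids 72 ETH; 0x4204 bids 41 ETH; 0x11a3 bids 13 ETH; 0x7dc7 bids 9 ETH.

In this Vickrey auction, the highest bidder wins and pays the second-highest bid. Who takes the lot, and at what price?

0x1c05 pays 41 ETH

Bids in order: 72 (0x1c05) > 41 (0x4204) > 14 (0xab62) > 13 (0x11a3) > 9 (0x7dc7)
Second-price: 0x1c05 pays 0x4204's bid of 41 ETH.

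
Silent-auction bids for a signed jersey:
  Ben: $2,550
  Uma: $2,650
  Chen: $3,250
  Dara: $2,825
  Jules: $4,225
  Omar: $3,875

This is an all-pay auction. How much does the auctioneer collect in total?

Total revenue: $19,375

All-pay auction: the highest bidder wins the item, but every bidder pays their own bid.
Sorting bids: 4,225 (Jules) > 3,875 (Omar) > 3,250 (Chen) > 2,825 (Dara) > 2,650 (Uma) > 2,550 (Ben)
Every bidder forfeits their bid regardless of winning.
Revenue = 2,550 + 2,650 + 3,250 + 2,825 + 4,225 + 3,875 = $19,375.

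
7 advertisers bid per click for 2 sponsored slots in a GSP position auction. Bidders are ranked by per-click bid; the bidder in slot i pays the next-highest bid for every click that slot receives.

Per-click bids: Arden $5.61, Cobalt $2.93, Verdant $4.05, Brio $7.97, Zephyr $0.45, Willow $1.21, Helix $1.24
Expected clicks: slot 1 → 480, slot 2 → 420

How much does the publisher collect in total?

Total revenue: $4393.80

Sorting advertisers: $7.97 (Brio) > $5.61 (Arden) > $4.05 (Verdant) > …
Slot 1: Brio pays $5.61 × 480 = $2692.80
Slot 2: Arden pays $4.05 × 420 = $1701.00
Total = $4393.80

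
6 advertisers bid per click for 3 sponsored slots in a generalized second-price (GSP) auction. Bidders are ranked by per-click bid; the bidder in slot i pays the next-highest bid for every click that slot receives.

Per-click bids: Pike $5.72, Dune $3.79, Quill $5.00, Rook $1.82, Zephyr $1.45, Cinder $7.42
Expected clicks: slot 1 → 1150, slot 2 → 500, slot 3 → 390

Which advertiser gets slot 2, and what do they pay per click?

Pike; $5.00 per click

Per-click bids in order: $7.42 (Cinder) > $5.72 (Pike) > $5.00 (Quill) > $3.79 (Dune) > …
Slot 2 goes to the second-ranked bidder, Pike, who pays the next bid down: $5.00/click.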